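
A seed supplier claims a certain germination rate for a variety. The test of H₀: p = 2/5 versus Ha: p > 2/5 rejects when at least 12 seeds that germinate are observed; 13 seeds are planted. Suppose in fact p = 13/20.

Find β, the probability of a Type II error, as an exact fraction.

Under the alternative p = 13/20, X ~ Binomial(13, 13/20); β is the probability the test does not reject, P(X < 12).
Adding the binomial probabilities P(X=0)+…+P(X=11) at p = 13/20 gives 9937124893407747/10240000000000000.

9937124893407747/10240000000000000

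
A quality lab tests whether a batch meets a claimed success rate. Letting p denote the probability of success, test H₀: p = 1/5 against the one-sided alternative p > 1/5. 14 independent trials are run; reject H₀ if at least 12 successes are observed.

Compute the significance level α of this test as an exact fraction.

The Type I error probability is α = P(K ≥ 12) computed under H₀, where K ~ Binomial(14, 1/5).
Summing C(14,j)(1/5)^j(4/5)^{14−j} for j = 12,…,14 gives 1513/6103515625.

1513/6103515625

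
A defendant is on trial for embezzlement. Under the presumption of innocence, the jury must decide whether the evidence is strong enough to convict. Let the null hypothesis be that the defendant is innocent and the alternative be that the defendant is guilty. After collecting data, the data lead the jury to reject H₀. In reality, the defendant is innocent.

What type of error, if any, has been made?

H₀ was rejected, but H₀ is actually true.
Rejecting a true null hypothesis is a Type I error (false positive).

Type I error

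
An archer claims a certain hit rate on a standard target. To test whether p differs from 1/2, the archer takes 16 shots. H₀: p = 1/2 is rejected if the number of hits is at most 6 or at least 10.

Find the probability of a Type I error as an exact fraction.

14893/32768

The significance level is the null-hypothesis probability of the rejection region {≤6} ∪ {≥10}.
By symmetry, α = 2·P(Y ≤ 6) = 2·(1 + 16 + 120 + 560 + 1820 + 4368 + 8008)/65536 = 29786/65536 = 14893/32768.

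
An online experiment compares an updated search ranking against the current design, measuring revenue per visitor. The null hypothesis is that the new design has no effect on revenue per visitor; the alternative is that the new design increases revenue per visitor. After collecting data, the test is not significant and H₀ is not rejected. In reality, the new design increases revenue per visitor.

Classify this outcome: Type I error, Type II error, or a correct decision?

Type II error

H₀ was not rejected, but H₀ is actually false.
Failing to reject a false null hypothesis is a Type II error (false negative).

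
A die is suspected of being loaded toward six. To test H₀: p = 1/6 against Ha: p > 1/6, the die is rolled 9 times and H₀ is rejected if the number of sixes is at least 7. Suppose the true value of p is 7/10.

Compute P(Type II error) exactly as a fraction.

268584417/500000000

Under the alternative p = 7/10, S ~ Binomial(9, 7/10); β is the probability the test does not reject, P(S < 7).
Summing C(9,j)·(7/10)^j·(3/10)^{9-j} for j = 0..6 gives 268584417/500000000.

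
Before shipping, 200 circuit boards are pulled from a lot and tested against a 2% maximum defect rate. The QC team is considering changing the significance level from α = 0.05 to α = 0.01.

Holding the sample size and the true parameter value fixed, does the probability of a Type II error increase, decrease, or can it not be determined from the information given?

It increases.

A smaller α moves the rejection region further into the tail. With the alternative true, more outcomes now fall outside the rejection region, so failing to reject becomes more likely.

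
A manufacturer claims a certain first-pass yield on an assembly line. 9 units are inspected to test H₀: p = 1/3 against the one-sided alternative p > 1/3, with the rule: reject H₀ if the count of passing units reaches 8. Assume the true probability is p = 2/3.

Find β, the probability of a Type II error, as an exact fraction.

16867/19683

A Type II error is failing to reject when Ha holds: with p = 2/3, β = P(X ≤ 7).
Summing C(9,j)·(2/3)^j·(1/3)^{9-j} for j = 0..7 gives 16867/19683.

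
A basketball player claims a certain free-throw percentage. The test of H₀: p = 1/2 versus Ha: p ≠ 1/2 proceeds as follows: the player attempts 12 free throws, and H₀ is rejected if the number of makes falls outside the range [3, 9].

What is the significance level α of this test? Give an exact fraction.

The significance level is the null-hypothesis probability of the rejection region {≤2} ∪ {≥10}.
By symmetry, α = 2·P(Y ≤ 2) = 2·(1 + 12 + 66)/4096 = 158/4096 = 79/2048.

79/2048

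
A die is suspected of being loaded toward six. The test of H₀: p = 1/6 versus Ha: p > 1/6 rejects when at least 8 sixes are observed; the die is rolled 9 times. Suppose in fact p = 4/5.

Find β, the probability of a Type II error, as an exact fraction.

1101157/1953125

Under the alternative p = 4/5, Y ~ Binomial(9, 4/5); β is the probability the test does not reject, P(Y < 8).
Adding the binomial probabilities P(Y=0)+…+P(Y=7) at p = 4/5 gives 1101157/1953125.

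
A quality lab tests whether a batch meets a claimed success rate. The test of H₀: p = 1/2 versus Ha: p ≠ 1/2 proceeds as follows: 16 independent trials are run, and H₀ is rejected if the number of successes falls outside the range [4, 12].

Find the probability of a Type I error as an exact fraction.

697/32768

α = P(K ≤ 3 or K ≥ 13 | p = 1/2), K ~ Binomial(16, 1/2).
By symmetry, α = 2·P(K ≤ 3) = 2·(1 + 16 + 120 + 560)/65536 = 1394/65536 = 697/32768.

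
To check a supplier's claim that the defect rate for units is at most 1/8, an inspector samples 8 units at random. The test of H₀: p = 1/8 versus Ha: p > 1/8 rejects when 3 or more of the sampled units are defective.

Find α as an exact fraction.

1129899/16777216

Under H₀, K ~ Binomial(8, 1/8); the Type I error rate is P(K ≥ 3).
Computing the lower-tail complement: 1 − 15647317/16777216 = 1129899/16777216.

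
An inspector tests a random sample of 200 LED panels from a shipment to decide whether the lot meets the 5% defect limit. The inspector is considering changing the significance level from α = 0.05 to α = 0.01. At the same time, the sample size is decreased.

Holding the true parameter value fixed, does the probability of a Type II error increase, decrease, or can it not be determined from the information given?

It increases.

Lowering α raises the bar for rejection; under Ha, the test now fails to reject on outcomes it previously would have rejected. Reducing n widens both sampling distributions, so the test has less ability to distinguish Ha from H₀. Both changes push β in the same direction.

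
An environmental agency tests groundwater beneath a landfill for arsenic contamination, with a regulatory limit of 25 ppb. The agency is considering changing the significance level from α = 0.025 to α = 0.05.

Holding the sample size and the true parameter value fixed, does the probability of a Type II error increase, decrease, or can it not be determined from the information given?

Relaxing α lowers the evidence threshold; under Ha, outcomes that previously fell short now trigger rejection.

It decreases.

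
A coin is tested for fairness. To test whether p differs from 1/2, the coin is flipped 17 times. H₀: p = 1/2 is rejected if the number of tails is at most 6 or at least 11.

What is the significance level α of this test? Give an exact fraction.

The significance level is the null-hypothesis probability of the rejection region {≤6} ∪ {≥11}.
By symmetry, α = 2·P(Y ≤ 6) = 2·(1 + 17 + 136 + 680 + 2380 + 6188 + 12376)/131072 = 43556/131072 = 10889/32768.

10889/32768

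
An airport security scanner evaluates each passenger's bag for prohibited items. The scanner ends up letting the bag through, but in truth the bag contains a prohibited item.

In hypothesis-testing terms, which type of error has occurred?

The null hypothesis here is that the bag contains no prohibited items.
'Letting the bag through' corresponds to failing to reject H₀.
H₀ was not rejected but H₀ is false — a Type II error (false negative).

Type II error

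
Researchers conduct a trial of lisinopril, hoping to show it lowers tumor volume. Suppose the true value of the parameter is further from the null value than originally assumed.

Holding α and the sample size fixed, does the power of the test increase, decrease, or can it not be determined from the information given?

A larger true effect moves the Ha sampling distribution further from the H₀ critical value, making rejection more likely when Ha is true.
Since power = 1 − β and β decreases, power increases.

It increases.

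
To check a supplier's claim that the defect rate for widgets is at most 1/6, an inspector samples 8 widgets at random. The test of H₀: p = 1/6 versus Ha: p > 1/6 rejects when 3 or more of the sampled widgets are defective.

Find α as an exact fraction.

Under H₀, K ~ Binomial(8, 1/6); the Type I error rate is P(K ≥ 3).
α = 1 − P(K ≤ 2) = 1 − 484375/559872 = 75497/559872.

75497/559872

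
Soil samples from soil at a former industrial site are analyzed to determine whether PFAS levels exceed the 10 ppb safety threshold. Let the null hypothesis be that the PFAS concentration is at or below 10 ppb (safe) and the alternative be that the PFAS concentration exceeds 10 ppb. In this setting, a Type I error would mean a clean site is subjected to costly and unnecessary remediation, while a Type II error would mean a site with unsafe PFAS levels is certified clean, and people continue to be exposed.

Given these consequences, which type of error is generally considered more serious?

Type II error

The Type II consequence (a site with unsafe PFAS levels is certified clean, and people continue to be exposed) is more severe than the Type I consequence (a clean site is subjected to costly and unnecessary remediation).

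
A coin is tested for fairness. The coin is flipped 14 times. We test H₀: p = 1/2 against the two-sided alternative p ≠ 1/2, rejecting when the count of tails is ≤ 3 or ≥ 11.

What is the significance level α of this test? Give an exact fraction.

235/4096

α = P(S ≤ 3 or S ≥ 11 | p = 1/2), S ~ Binomial(14, 1/2).
Each tail has probability (1 + 14 + 91 + 364)/16384; doubling gives α = 940/16384 = 235/4096.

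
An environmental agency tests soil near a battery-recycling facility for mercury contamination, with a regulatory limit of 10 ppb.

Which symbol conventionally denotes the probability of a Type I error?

α

P(Type I error) = P(reject H₀ | H₀ true) = α, the significance level.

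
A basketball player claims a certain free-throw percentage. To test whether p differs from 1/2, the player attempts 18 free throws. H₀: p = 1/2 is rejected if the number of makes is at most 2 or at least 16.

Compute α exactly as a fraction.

43/32768

The significance level is the null-hypothesis probability of the rejection region {≤2} ∪ {≥16}.
Each tail has probability (1 + 18 + 153)/262144; doubling gives α = 344/262144 = 43/32768.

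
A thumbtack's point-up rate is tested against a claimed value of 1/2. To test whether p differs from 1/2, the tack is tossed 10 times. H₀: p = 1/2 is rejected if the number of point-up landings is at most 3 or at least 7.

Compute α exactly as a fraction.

The significance level is the null-hypothesis probability of the rejection region {≤3} ∪ {≥7}.
The two tails are symmetric, so α = 2·(1 + 10 + 45 + 120)/2^10 = 352/1024 = 11/32.

11/32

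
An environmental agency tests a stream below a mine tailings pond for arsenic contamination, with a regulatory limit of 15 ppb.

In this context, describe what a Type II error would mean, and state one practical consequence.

A Type II error would mean concluding that the arsenic concentration is at or below 15 ppb (safe) (or at least failing to establish that the arsenic concentration exceeds 15 ppb) when in fact the arsenic concentration exceeds 15 ppb. Consequence: a site with unsafe arsenic levels is certified clean, and people continue to be exposed.

With the conventional null hypothesis that the arsenic concentration is at or below 15 ppb (safe):
A Type II error is failing to reject H₀ when H₀ is false.
Here that means certifying the site as safe when actually the arsenic concentration exceeds 15 ppb.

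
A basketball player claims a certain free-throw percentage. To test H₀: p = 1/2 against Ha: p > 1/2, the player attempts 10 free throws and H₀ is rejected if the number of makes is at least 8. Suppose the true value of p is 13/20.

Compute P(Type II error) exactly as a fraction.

1890285078059/2560000000000

Under the alternative p = 13/20, K ~ Binomial(10, 13/20); β is the probability the test does not reject, P(K < 8).
Equivalently, β = 1 − P(K ≥ 8) = 1890285078059/2560000000000.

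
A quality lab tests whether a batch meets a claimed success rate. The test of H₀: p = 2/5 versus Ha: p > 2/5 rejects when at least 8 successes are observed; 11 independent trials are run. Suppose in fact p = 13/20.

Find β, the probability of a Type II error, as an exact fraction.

A Type II error is failing to reject when Ha holds: with p = 13/20, β = P(X ≤ 7).
Adding the binomial probabilities P(X=0)+…+P(X=7) at p = 13/20 gives 2941183244209/5120000000000.

2941183244209/5120000000000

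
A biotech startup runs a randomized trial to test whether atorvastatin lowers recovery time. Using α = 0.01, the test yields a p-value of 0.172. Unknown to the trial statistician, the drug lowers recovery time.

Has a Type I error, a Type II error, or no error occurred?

The conventional null hypothesis is that the drug has no effect on recovery time.
Since p = 0.172 ≥ α = 0.01, H₀ is not rejected.
H₀ is false (actually the drug lowers recovery time).
Failing to reject a false H₀ is a Type II error.

Type II error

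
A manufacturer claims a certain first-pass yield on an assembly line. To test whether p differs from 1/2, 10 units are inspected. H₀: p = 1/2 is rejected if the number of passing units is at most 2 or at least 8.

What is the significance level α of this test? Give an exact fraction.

The significance level is the null-hypothesis probability of the rejection region {≤2} ∪ {≥8}.
By symmetry, α = 2·P(X ≤ 2) = 2·(1 + 10 + 45)/1024 = 112/1024 = 7/64.

7/64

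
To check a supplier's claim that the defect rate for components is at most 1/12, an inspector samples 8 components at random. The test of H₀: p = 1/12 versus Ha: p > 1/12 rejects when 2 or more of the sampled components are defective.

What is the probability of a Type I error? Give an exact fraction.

Under H₀, Y ~ Binomial(8, 1/12); the Type I error rate is P(Y ≥ 2).
α = 1 − P(Y ≤ 1) = 1 − 370256249/429981696 = 59725447/429981696.

59725447/429981696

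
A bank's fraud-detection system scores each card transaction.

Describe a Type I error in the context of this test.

A Type I error would mean concluding that the transaction is fraudulent when in fact the transaction is legitimate.

With the conventional null hypothesis that the transaction is legitimate:
A Type I error is rejecting H₀ when H₀ is true.
Here that means blocking the transaction and freezing the card when actually the transaction is legitimate.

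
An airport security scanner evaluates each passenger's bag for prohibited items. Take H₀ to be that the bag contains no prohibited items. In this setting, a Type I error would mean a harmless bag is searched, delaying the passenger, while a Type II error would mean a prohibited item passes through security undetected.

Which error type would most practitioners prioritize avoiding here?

The Type II consequence (a prohibited item passes through security undetected) is more severe than the Type I consequence (a harmless bag is searched, delaying the passenger).

Type II error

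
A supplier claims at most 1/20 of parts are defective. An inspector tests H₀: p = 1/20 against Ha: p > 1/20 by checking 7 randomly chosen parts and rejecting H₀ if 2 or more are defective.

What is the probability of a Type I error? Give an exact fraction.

Under H₀, S ~ Binomial(7, 1/20); the Type I error rate is P(S ≥ 2).
α = 1 − P(S ≤ 1) = 1 − 611596453/640000000 = 28403547/640000000.

28403547/640000000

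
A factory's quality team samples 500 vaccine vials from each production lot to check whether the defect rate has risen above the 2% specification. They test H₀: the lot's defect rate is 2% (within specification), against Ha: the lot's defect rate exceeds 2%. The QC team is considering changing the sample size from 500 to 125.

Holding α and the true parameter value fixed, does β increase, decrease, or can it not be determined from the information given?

With less data the test statistic is noisier; under Ha, more outcomes land inside the acceptance region.

It increases.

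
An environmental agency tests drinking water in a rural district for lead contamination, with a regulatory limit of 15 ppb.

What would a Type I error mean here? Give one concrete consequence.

A Type I error would mean concluding that the lead concentration exceeds 15 ppb when in fact the lead concentration is at or below 15 ppb (safe). Consequence: a clean site is subjected to costly and unnecessary remediation.

With the conventional null hypothesis that the lead concentration is at or below 15 ppb (safe):
A Type I error is rejecting H₀ when H₀ is true.
Here that means declaring the site contaminated and ordering remediation when actually the lead concentration is at or below 15 ppb (safe).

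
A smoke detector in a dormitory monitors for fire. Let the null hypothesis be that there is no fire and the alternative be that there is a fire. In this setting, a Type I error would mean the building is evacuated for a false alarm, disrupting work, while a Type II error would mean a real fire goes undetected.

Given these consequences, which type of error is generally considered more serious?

Type II error

The Type II consequence (a real fire goes undetected) is more severe than the Type I consequence (the building is evacuated for a false alarm, disrupting work).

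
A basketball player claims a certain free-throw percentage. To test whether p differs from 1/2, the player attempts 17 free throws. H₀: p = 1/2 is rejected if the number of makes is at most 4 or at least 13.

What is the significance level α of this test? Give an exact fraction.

1607/32768

α = P(X ≤ 4 or X ≥ 13 | p = 1/2), X ~ Binomial(17, 1/2).
By symmetry, α = 2·P(X ≤ 4) = 2·(1 + 17 + 136 + 680 + 2380)/131072 = 6428/131072 = 1607/32768.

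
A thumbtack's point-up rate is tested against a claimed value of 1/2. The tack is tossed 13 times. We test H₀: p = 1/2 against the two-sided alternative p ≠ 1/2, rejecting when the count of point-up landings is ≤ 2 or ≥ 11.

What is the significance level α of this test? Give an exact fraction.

23/1024

Under H₀, Y ~ Binomial(13, 1/2); α is the probability of landing in either tail, P(Y ≤ 2) + P(Y ≥ 11).
The two tails are symmetric, so α = 2·(1 + 13 + 78)/2^13 = 184/8192 = 23/1024.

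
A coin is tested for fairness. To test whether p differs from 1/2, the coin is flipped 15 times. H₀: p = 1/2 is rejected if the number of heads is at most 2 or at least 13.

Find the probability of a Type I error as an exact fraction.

121/16384

The significance level is the null-hypothesis probability of the rejection region {≤2} ∪ {≥13}.
The two tails are symmetric, so α = 2·(1 + 15 + 105)/2^15 = 242/32768 = 121/16384.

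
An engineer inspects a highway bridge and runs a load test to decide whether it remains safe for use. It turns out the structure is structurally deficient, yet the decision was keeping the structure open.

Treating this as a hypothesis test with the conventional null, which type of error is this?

Type II error

The null hypothesis here is that the structure meets the required load capacity (safe).
'Keeping the structure open' corresponds to failing to reject H₀.
H₀ was not rejected but H₀ is false — a Type II error (false negative).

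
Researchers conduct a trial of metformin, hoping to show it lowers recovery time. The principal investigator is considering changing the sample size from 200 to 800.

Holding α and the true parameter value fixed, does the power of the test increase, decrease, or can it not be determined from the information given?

More data shrinks sampling variability; the test statistic under Ha concentrates further from the null value, making rejection more likely.
Since power = 1 − β and β decreases, power increases.

It increases.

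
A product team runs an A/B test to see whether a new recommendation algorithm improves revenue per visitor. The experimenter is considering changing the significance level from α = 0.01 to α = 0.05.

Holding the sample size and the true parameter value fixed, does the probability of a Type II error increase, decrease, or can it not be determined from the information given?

It decreases.

With a larger α the critical value moves toward the center, so more of the Ha sampling distribution lies in the rejection region.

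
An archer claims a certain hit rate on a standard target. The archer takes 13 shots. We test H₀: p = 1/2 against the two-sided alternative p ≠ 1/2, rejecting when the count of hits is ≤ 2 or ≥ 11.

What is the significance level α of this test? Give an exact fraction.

23/1024

The significance level is the null-hypothesis probability of the rejection region {≤2} ∪ {≥11}.
By symmetry, α = 2·P(Y ≤ 2) = 2·(1 + 13 + 78)/8192 = 184/8192 = 23/1024.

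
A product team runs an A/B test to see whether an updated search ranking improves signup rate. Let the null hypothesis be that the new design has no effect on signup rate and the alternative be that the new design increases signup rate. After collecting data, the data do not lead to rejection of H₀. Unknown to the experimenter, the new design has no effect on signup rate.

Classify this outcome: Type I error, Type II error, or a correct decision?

Neither — the decision is correct.

The test retained a true H₀ — the decision matches the true state.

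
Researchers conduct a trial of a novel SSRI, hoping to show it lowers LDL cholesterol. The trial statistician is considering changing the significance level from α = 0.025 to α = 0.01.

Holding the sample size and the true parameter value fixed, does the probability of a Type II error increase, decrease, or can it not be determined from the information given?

It increases.

Lowering α raises the bar for rejection; under Ha, the test now fails to reject on outcomes it previously would have rejected.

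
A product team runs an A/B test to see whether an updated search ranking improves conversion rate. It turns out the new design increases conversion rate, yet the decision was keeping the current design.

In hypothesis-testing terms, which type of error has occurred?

The null hypothesis here is that the new design has no effect on conversion rate.
'Keeping the current design' corresponds to failing to reject H₀.
H₀ was not rejected but H₀ is false — a Type II error (false negative).

Type II error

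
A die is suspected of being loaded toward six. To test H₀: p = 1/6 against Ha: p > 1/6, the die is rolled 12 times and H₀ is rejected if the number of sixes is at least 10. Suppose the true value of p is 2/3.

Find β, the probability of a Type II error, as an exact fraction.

Under the alternative p = 2/3, S ~ Binomial(12, 2/3); β is the probability the test does not reject, P(S < 10).
Equivalently, β = 1 − P(S ≥ 10) = 435185/531441.

435185/531441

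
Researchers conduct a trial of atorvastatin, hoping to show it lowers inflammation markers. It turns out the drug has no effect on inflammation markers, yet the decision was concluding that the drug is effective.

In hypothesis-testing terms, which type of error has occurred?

The null hypothesis here is that the drug has no effect on inflammation markers.
'Concluding that the drug is effective' corresponds to rejecting H₀.
H₀ was rejected but H₀ is true — a Type I error (false positive).

Type I error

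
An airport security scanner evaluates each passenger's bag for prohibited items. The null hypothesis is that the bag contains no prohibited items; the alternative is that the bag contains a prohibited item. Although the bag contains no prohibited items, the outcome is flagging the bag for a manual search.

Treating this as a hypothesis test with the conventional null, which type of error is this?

'Flagging the bag for a manual search' corresponds to rejecting H₀.
H₀ was rejected but H₀ is true — a Type I error (false positive).

Type I error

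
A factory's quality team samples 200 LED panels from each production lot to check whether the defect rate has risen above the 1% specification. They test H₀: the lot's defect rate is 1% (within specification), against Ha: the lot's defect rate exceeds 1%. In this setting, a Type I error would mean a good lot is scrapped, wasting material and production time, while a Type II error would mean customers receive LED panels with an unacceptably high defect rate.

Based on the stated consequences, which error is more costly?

Type II error

The Type II consequence (customers receive LED panels with an unacceptably high defect rate) is more severe than the Type I consequence (a good lot is scrapped, wasting material and production time).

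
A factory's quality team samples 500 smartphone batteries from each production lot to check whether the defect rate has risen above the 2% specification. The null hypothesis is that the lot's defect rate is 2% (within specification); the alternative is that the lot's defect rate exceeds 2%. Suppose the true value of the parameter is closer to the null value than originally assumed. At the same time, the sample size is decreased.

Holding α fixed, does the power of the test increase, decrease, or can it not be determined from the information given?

When the true parameter is near the null value, the test has a harder time distinguishing Ha from H₀. A smaller sample increases the standard error, so the sampling distributions under H₀ and Ha overlap more. Both changes push β in the same direction.
Since power = 1 − β and β increases, power decreases.

It decreases.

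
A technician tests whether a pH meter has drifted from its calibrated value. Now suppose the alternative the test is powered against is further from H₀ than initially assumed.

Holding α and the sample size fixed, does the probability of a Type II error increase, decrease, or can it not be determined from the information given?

A larger true effect moves the Ha sampling distribution further from the H₀ critical value, making rejection more likely when Ha is true.

It decreases.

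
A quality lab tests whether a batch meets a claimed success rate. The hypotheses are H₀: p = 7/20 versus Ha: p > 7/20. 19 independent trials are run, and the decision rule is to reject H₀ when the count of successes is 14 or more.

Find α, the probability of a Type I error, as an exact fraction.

441451161257878012297/655360000000000000000000

α = P(reject H₀ | H₀ true) = P(Y ≥ 14 | p = 7/20), with Y ~ Binomial(19, 7/20).
Adding the binomial terms for j = 14 through 19 with p = 7/20 yields 441451161257878012297/655360000000000000000000.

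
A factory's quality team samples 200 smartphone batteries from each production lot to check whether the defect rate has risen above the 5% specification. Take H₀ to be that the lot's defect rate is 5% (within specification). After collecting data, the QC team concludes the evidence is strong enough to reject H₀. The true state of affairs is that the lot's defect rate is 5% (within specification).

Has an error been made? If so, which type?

H₀ was rejected, but H₀ is actually true.
Rejecting a true null hypothesis is a Type I error (false positive).

Type I error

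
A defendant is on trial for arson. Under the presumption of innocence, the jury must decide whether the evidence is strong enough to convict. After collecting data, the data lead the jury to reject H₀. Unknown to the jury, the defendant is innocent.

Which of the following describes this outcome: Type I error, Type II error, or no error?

The conventional null hypothesis here is that the defendant is innocent.
H₀ was rejected, but H₀ is actually true.
Rejecting a true null hypothesis is a Type I error (false positive).

Type I error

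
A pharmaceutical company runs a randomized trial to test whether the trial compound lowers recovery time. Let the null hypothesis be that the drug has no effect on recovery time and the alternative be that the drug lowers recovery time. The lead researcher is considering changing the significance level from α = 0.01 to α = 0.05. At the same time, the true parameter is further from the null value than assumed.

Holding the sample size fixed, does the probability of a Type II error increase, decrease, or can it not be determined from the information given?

With a larger α the critical value moves toward the center, so more of the Ha sampling distribution lies in the rejection region. A bigger departure from H₀ is easier for the test to detect, so it fails to reject less often. Both changes push β in the same direction.

It decreases.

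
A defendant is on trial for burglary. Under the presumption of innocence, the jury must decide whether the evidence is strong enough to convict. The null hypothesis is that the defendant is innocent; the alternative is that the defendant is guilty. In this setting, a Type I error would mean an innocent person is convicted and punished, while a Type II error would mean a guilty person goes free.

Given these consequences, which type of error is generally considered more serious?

Type I error

The Type I consequence (an innocent person is convicted and punished) is more severe than the Type II consequence (a guilty person goes free).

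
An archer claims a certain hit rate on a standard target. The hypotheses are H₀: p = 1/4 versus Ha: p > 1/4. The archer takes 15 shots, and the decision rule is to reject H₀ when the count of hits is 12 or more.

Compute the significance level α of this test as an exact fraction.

3319/268435456

The Type I error probability is α = P(S ≥ 12) computed under H₀, where S ~ Binomial(15, 1/4).
P(S ≥ 12) = Σ_{j=12}^{15} C(15,j)·(1/4)^j·(3/4)^{15-j} = 3319/268435456.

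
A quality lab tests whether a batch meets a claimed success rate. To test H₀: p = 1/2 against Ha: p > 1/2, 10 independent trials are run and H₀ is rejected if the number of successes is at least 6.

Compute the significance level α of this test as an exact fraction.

Under H₀, K ~ Binomial(10, 1/2), and α = P(K ≥ 6).
P(K ≥ 6) = [C(10,6) + C(10,7) + C(10,8) + C(10,9) + C(10,10)] / 2^10 = (210 + 120 + 45 + 10 + 1) / 1024 = 386/1024 = 193/512.

193/512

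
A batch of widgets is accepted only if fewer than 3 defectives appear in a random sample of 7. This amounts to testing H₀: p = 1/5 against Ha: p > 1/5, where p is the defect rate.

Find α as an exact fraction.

2313/15625

Under H₀, X ~ Binomial(7, 1/5); the Type I error rate is P(X ≥ 3).
Computing the lower-tail complement: 1 − 13312/15625 = 2313/15625.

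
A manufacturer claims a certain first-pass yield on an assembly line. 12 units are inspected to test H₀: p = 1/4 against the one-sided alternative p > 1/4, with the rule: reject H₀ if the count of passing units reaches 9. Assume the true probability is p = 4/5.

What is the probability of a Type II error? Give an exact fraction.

10030813/48828125

A Type II error is failing to reject when Ha holds: with p = 4/5, β = P(S ≤ 8).
Equivalently, β = 1 − P(S ≥ 9) = 10030813/48828125.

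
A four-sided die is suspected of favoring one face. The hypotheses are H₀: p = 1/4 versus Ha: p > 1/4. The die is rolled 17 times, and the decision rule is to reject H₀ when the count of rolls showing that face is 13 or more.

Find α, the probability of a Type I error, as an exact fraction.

α = P(reject H₀ | H₀ true) = P(S ≥ 13 | p = 1/4), with S ~ Binomial(17, 1/4).
P(S ≥ 13) = Σ_{j=13}^{17} C(17,j)·(1/4)^j·(3/4)^{17-j} = 3319/268435456.

3319/268435456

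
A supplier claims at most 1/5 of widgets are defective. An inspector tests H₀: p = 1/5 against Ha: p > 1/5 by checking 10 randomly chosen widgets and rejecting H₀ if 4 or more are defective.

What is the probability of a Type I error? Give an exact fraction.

α = P(reject H₀ | H₀ true) = P(X ≥ 4 | p = 1/5), X ~ Binomial(10, 1/5).
α = 1 − P(X ≤ 3) = 1 − 8585216/9765625 = 1180409/9765625.

1180409/9765625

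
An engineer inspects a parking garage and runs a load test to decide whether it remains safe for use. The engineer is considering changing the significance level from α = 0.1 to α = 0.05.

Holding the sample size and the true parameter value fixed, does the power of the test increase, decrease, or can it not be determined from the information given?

A smaller α moves the rejection region further into the tail. With the alternative true, more outcomes now fall outside the rejection region, so failing to reject becomes more likely.
Since power = 1 − β and β increases, power decreases.

It decreases.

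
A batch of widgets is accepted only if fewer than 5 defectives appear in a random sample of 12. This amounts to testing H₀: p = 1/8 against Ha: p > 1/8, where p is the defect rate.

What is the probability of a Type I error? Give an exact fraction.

387766075/34359738368

α = P(reject H₀ | H₀ true) = P(S ≥ 5 | p = 1/8), S ~ Binomial(12, 1/8).
Computing the lower-tail complement: 1 − 33971972293/34359738368 = 387766075/34359738368.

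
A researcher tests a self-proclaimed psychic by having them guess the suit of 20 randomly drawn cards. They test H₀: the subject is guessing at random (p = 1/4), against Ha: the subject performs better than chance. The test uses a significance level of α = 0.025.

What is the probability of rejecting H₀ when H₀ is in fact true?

The significance level α is, by definition, the probability of a Type I error — P(reject H₀ | H₀ true).

0.025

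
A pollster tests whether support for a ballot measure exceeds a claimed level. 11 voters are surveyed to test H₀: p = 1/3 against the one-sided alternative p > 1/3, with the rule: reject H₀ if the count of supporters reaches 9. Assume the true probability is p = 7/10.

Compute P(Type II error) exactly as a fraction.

2749038183/4000000000

Under the alternative p = 7/10, K ~ Binomial(11, 7/10); β is the probability the test does not reject, P(K < 9).
Adding the binomial probabilities P(K=0)+…+P(K=8) at p = 7/10 gives 2749038183/4000000000.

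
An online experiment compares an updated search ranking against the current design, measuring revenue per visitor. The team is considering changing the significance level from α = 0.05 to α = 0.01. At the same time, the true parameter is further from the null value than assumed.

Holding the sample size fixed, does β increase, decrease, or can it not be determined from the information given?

The first change alone would make β increase; the second alone would make β decrease. Which effect dominates depends on the magnitudes, which are not given.

Cannot be determined from the information given.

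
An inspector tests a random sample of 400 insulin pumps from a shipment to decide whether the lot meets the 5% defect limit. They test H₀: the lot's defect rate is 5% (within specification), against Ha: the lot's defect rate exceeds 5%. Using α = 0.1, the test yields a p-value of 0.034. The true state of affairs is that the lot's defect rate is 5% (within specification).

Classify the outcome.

Type I error

Since p = 0.034 < α = 0.1, H₀ is rejected.
H₀ is true (actually the lot's defect rate is 5% (within specification)).
Rejecting a true H₀ is a Type I error.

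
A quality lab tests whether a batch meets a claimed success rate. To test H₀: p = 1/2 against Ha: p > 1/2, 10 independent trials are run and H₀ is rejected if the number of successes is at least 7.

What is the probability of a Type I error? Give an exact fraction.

The Type I error probability is α = P(S ≥ 7) computed under H₀, where S ~ Binomial(10, 1/2).
Summing the upper tail: (120 + 45 + 10 + 1) / 2^10 = 176/1024 = 11/64.

11/64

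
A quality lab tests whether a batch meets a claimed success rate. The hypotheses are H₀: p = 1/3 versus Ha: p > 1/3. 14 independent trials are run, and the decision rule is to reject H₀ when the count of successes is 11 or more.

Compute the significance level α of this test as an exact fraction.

3305/4782969

α = P(reject H₀ | H₀ true) = P(Y ≥ 11 | p = 1/3), with Y ~ Binomial(14, 1/3).
Summing C(14,j)(1/3)^j(2/3)^{14−j} for j = 11,…,14 gives 3305/4782969.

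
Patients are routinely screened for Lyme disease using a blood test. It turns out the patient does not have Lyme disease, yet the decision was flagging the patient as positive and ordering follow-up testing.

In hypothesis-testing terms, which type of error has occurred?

Type I error

The null hypothesis here is that the patient does not have Lyme disease.
'Flagging the patient as positive and ordering follow-up testing' corresponds to rejecting H₀.
H₀ was rejected but H₀ is true — a Type I error (false positive).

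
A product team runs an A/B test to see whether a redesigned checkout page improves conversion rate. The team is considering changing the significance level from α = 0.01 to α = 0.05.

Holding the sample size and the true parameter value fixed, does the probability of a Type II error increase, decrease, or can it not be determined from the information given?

It decreases.

Relaxing α lowers the evidence threshold; under Ha, outcomes that previously fell short now trigger rejection.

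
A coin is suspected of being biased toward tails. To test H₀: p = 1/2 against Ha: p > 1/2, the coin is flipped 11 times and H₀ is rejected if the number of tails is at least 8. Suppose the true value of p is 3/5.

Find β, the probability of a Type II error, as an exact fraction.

β = P(fail to reject H₀ | Ha true) = P(X ≤ 7 | p = 3/5), X ~ Binomial(11, 3/5).
Adding the binomial probabilities P(X=0)+…+P(X=7) at p = 3/5 gives 6872224/9765625.

6872224/9765625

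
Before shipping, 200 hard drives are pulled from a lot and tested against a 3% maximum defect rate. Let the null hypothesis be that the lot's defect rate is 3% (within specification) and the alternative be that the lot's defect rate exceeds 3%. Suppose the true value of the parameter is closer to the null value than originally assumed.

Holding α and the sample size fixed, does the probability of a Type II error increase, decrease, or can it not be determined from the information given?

A smaller departure from H₀ means the test statistic under Ha is distributed closer to where it would be under H₀; rejection becomes less likely.

It increases.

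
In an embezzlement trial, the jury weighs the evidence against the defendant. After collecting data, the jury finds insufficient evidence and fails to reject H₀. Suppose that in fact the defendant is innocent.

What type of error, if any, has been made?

No error (correct decision).

The conventional null hypothesis here is that the defendant is innocent.
The test retained a true H₀ — the decision matches the true state.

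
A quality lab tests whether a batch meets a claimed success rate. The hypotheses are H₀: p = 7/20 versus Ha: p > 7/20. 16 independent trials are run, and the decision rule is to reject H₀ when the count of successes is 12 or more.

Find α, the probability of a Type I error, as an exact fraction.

34138552149875229/26214400000000000000

The Type I error probability is α = P(K ≥ 12) computed under H₀, where K ~ Binomial(16, 7/20).
P(K ≥ 12) = Σ_{j=12}^{16} C(16,j)·(7/20)^j·(13/20)^{16-j} = 34138552149875229/26214400000000000000.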